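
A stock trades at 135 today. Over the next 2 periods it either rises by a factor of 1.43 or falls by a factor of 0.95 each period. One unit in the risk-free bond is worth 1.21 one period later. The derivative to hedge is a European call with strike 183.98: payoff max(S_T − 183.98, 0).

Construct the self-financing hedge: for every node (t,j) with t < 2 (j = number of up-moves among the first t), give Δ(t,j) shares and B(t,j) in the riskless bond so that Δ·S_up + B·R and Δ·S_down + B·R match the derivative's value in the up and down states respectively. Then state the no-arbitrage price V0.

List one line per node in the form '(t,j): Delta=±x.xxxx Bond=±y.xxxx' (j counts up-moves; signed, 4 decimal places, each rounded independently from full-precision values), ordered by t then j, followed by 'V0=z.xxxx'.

(0,0): Delta=0.6361 Bond=-67.4242
(1,0): Delta=0.0000 Bond=0.0000
(1,1): Delta=0.9937 Bond=-150.6154
V0=18.4530

Risk-neutral probability p* = (R−d)/(u−d) = (1.21−0.95)/(1.43−0.95) = 0.5417.
Terminal payoffs: V(2,0)=0.0000, V(2,1)=0.0000, V(2,2)=92.0815
  t=1,j=0: stock 128.2500 → up 183.3975 (V=0.0000), down 121.8375 (V=0.0000). Price 0.0000; hedge Δ=0.0000, bond B=0.0000.
  t=1,j=1: stock 193.0500 → up 276.0615 (V=92.0815), down 183.3975 (V=0.0000). Price 41.2211; hedge Δ=0.9937, bond B=-150.6154.
  t=0,j=0: stock 135.0000 → up 193.0500 (V=41.2211), down 128.2500 (V=0.0000). Price 18.4530; hedge Δ=0.6361, bond B=-67.4242.
The time-0 hedge costs 18.4530, which is the no-arbitrage price.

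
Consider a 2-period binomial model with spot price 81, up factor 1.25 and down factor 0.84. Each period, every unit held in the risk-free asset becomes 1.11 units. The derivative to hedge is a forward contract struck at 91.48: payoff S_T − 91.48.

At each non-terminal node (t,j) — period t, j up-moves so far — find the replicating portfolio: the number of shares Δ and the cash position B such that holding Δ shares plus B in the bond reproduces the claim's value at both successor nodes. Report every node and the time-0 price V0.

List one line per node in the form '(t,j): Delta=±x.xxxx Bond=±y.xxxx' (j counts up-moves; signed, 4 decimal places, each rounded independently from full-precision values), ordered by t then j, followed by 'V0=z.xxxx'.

(0,0): Delta=1.0000 Bond=-74.2472
(1,0): Delta=1.0000 Bond=-82.4144
(1,1): Delta=1.0000 Bond=-82.4144
V0=6.7528

Risk-neutral probability p* = (R−d)/(u−d) = (1.11−0.84)/(1.25−0.84) = 0.6585.
Terminal values V(2,·): V(2,0)=-34.3264, V(2,1)=-6.4300, V(2,2)=35.0825
(1,0): S=68.0400. Δ = (V_up−V_dn)/(S_up−S_dn) = (-6.4300−-34.3264)/(85.0500−57.1536) = 1.0000. V = [p*·-6.4300 + (1−p*)·-34.3264]/1.11 = -14.3744. B = V − Δ·S = -82.4144.
(1,1): S=101.2500. Δ = (V_up−V_dn)/(S_up−S_dn) = (35.0825−-6.4300)/(126.5625−85.0500) = 1.0000. V = [p*·35.0825 + (1−p*)·-6.4300]/1.11 = 18.8356. B = V − Δ·S = -82.4144.
(0,0): S=81.0000. Δ = (V_up−V_dn)/(S_up−S_dn) = (18.8356−-14.3744)/(101.2500−68.0400) = 1.0000. V = [p*·18.8356 + (1−p*)·-14.3744]/1.11 = 6.7528. B = V − Δ·S = -74.2472.
Root portfolio cost Δ·81+B reproduces V0=6.7528.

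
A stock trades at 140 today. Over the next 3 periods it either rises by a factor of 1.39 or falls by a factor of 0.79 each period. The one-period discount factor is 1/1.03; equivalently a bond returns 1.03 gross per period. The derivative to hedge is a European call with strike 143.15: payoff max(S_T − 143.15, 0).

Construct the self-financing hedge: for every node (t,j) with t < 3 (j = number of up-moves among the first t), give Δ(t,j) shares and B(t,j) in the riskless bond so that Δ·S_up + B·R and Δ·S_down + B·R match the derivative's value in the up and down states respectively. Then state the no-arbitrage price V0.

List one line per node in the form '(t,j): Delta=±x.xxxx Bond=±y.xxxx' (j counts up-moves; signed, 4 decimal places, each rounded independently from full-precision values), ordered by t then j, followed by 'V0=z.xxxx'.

(0,0): Delta=0.6713 Bond=-61.7587
(1,0): Delta=0.4128 Bond=-35.0186
(1,1): Delta=0.8917 Bond=-106.5009
(2,0): Delta=0.0000 Bond=0.0000
(2,1): Delta=0.7647 Bond=-90.1728
(2,2): Delta=1.0000 Bond=-138.9806
V0=32.2287

Risk-neutral probability p* = (R−d)/(u−d) = (1.03−0.79)/(1.39−0.79) = 0.4000.
Payoff layer (t=3): V(3,0)=0.0000, V(3,1)=0.0000, V(3,2)=70.5403, V(3,3)=232.8367
Node (2,0) S=87.3740: V=(p*·0.0000+(1−p*)·0.0000)/1.03=0.0000; Δ=(0.0000−0.0000)/(121.4499−69.0255)=0.0000; B=V−Δ·S=0.0000
Node (2,1) S=153.7340: V=(p*·70.5403+(1−p*)·0.0000)/1.03=27.3943; Δ=(70.5403−0.0000)/(213.6903−121.4499)=0.7647; B=V−Δ·S=-90.1728
Node (2,2) S=270.4940: V=(p*·232.8367+(1−p*)·70.5403)/1.03=131.5134; Δ=(232.8367−70.5403)/(375.9867−213.6903)=1.0000; B=V−Δ·S=-138.9806
Node (1,0) S=110.6000: V=(p*·27.3943+(1−p*)·0.0000)/1.03=10.6386; Δ=(27.3943−0.0000)/(153.7340−87.3740)=0.4128; B=V−Δ·S=-35.0186
Node (1,1) S=194.6000: V=(p*·131.5134+(1−p*)·27.3943)/1.03=67.0310; Δ=(131.5134−27.3943)/(270.4940−153.7340)=0.8917; B=V−Δ·S=-106.5009
Node (0,0) S=140.0000: V=(p*·67.0310+(1−p*)·10.6386)/1.03=32.2287; Δ=(67.0310−10.6386)/(194.6000−110.6000)=0.6713; B=V−Δ·S=-61.7587
Root portfolio cost Δ·140+B reproduces V0=32.2287.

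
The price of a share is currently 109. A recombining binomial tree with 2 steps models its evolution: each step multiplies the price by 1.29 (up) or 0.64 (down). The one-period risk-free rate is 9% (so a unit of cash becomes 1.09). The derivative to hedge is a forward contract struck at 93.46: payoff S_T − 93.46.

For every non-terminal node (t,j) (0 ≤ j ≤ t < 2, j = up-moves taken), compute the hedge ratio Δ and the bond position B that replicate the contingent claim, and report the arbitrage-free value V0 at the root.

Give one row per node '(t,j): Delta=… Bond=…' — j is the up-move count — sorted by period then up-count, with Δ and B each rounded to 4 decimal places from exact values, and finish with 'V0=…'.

Under the risk-neutral measure, an up-move has probability p* = (R−d)/(u−d) = 0.6923 and values discount at R = 1.09.
Terminal payoffs: V(2,0)=-48.8136, V(2,1)=-3.4696, V(2,2)=87.9269
  t=1,j=0: stock 69.7600 → up 89.9904 (V=-3.4696), down 44.6464 (V=-48.8136). Price -15.9831; hedge Δ=1.0000, bond B=-85.7431.
  t=1,j=1: stock 140.6100 → up 181.3869 (V=87.9269), down 89.9904 (V=-3.4696). Price 54.8669; hedge Δ=1.0000, bond B=-85.7431.
  t=0,j=0: stock 109.0000 → up 140.6100 (V=54.8669), down 69.7600 (V=-15.9831). Price 30.3366; hedge Δ=1.0000, bond B=-78.6634.
Check: Δ(0,0)·S0 + B(0,0) = 30.3366 = V0.

(0,0): Delta=1.0000 Bond=-78.6634
(1,0): Delta=1.0000 Bond=-85.7431
(1,1): Delta=1.0000 Bond=-85.7431
V0=30.3366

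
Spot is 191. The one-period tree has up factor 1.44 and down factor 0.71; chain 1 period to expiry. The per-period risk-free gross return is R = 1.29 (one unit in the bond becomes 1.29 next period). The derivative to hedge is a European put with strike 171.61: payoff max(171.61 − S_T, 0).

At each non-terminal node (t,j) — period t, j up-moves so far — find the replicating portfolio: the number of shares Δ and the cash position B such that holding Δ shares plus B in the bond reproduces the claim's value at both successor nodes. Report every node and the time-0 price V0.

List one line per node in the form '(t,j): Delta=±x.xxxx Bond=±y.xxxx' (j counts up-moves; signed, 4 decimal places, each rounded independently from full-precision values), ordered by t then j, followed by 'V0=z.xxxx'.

(0,0): Delta=-0.2582 Bond=55.0494
V0=5.7343

Under the risk-neutral measure, an up-move has probability p* = (R−d)/(u−d) = 0.7945 and values discount at R = 1.29.
At expiry t=1: V(1,0)=36.0000, V(1,1)=0.0000
Node (0,0) S=191.0000: V=(p*·0.0000+(1−p*)·36.0000)/1.29=5.7343; Δ=(0.0000−36.0000)/(275.0400−135.6100)=-0.2582; B=V−Δ·S=55.0494
Check: Δ(0,0)·S0 + B(0,0) = 5.7343 = V0.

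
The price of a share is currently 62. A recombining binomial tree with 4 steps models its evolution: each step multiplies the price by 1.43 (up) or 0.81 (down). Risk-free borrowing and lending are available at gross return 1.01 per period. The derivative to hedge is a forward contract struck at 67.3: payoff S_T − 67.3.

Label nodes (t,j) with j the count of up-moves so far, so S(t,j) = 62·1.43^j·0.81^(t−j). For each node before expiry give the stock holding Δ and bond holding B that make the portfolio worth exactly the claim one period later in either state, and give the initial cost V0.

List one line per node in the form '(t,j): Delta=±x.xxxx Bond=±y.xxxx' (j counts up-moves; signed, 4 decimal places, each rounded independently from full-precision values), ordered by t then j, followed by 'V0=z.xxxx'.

No-arbitrage ⇒ martingale measure with p* = (R−d)/(u−d) = 0.3226.
Terminal payoffs: V(4,0)=-40.6110, V(4,1)=-20.1824, V(4,2)=15.8829, V(4,3)=79.5537, V(4,4)=191.9602
(3,0): S=32.9493. Δ = (V_up−V_dn)/(S_up−S_dn) = (-20.1824−-40.6110)/(47.1176−26.6890) = 1.0000. V = [p*·-20.1824 + (1−p*)·-40.6110]/1.01 = -33.6843. B = V − Δ·S = -66.6337.
(3,1): S=58.1698. Δ = (V_up−V_dn)/(S_up−S_dn) = (15.8829−-20.1824)/(83.1829−47.1176) = 1.0000. V = [p*·15.8829 + (1−p*)·-20.1824]/1.01 = -8.4638. B = V − Δ·S = -66.6337.
(3,2): S=102.6949. Δ = (V_up−V_dn)/(S_up−S_dn) = (79.5537−15.8829)/(146.8537−83.1829) = 1.0000. V = [p*·79.5537 + (1−p*)·15.8829]/1.01 = 36.0612. B = V − Δ·S = -66.6337.
(3,3): S=181.3008. Δ = (V_up−V_dn)/(S_up−S_dn) = (191.9602−79.5537)/(259.2602−146.8537) = 1.0000. V = [p*·191.9602 + (1−p*)·79.5537]/1.01 = 114.6672. B = V − Δ·S = -66.6337.
(2,0): S=40.6782. Δ = (V_up−V_dn)/(S_up−S_dn) = (-8.4638−-33.6843)/(58.1698−32.9493) = 1.0000. V = [p*·-8.4638 + (1−p*)·-33.6843]/1.01 = -25.2957. B = V − Δ·S = -65.9739.
(2,1): S=71.8146. Δ = (V_up−V_dn)/(S_up−S_dn) = (36.0612−-8.4638)/(102.6949−58.1698) = 1.0000. V = [p*·36.0612 + (1−p*)·-8.4638]/1.01 = 5.8407. B = V − Δ·S = -65.9739.
(2,2): S=126.7838. Δ = (V_up−V_dn)/(S_up−S_dn) = (114.6672−36.0612)/(181.3008−102.6949) = 1.0000. V = [p*·114.6672 + (1−p*)·36.0612]/1.01 = 60.8099. B = V − Δ·S = -65.9739.
(1,0): S=50.2200. Δ = (V_up−V_dn)/(S_up−S_dn) = (5.8407−-25.2957)/(71.8146−40.6782) = 1.0000. V = [p*·5.8407 + (1−p*)·-25.2957]/1.01 = -15.1007. B = V − Δ·S = -65.3207.
(1,1): S=88.6600. Δ = (V_up−V_dn)/(S_up−S_dn) = (60.8099−5.8407)/(126.7838−71.8146) = 1.0000. V = [p*·60.8099 + (1−p*)·5.8407]/1.01 = 23.3393. B = V − Δ·S = -65.3207.
(0,0): S=62.0000. Δ = (V_up−V_dn)/(S_up−S_dn) = (23.3393−-15.1007)/(88.6600−50.2200) = 1.0000. V = [p*·23.3393 + (1−p*)·-15.1007]/1.01 = -2.6740. B = V − Δ·S = -64.6740.
Root portfolio cost Δ·62+B reproduces V0=-2.6740.

(0,0): Delta=1.0000 Bond=-64.6740
(1,0): Delta=1.0000 Bond=-65.3207
(1,1): Delta=1.0000 Bond=-65.3207
(2,0): Delta=1.0000 Bond=-65.9739
(2,1): Delta=1.0000 Bond=-65.9739
(2,2): Delta=1.0000 Bond=-65.9739
(3,0): Delta=1.0000 Bond=-66.6337
(3,1): Delta=1.0000 Bond=-66.6337
(3,2): Delta=1.0000 Bond=-66.6337
(3,3): Delta=1.0000 Bond=-66.6337
V0=-2.6740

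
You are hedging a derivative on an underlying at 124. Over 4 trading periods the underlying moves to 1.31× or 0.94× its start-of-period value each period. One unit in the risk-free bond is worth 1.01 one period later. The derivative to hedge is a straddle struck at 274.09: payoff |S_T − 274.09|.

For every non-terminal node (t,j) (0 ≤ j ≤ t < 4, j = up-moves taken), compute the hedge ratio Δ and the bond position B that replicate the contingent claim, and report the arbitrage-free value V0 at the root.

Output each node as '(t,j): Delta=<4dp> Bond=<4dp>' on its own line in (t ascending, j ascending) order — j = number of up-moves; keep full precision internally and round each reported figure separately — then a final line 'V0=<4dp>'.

The replicating-portfolio and risk-neutral prices coincide; use p* = (1.01−0.94)/(1.31−0.94) = 0.1892 for the latter.
Terminal payoffs: V(4,0)=177.2771, V(4,1)=139.1699, V(4,2)=86.0631, V(4,3)=12.0525, V(4,4)=91.0899
Node (3,0) S=102.9924: V=(p*·139.1699+(1−p*)·177.2771)/1.01=168.3838; Δ=(139.1699−177.2771)/(134.9201−96.8129)=-1.0000; B=V−Δ·S=271.3762
Node (3,1) S=143.5320: V=(p*·86.0631+(1−p*)·139.1699)/1.01=127.8443; Δ=(86.0631−139.1699)/(188.0269−134.9201)=-1.0000; B=V−Δ·S=271.3762
Node (3,2) S=200.0286: V=(p*·12.0525+(1−p*)·86.0631)/1.01=71.3476; Δ=(12.0525−86.0631)/(262.0375−188.0269)=-1.0000; B=V−Δ·S=271.3762
Node (3,3) S=278.7633: V=(p*·91.0899+(1−p*)·12.0525)/1.01=26.7382; Δ=(91.0899−12.0525)/(365.1799−262.0375)=0.7663; B=V−Δ·S=-186.8764
Node (2,0) S=109.5664: V=(p*·127.8443+(1−p*)·168.3838)/1.01=159.1229; Δ=(127.8443−168.3838)/(143.5320−102.9924)=-1.0000; B=V−Δ·S=268.6893
Node (2,1) S=152.6936: V=(p*·71.3476+(1−p*)·127.8443)/1.01=115.9957; Δ=(71.3476−127.8443)/(200.0286−143.5320)=-1.0000; B=V−Δ·S=268.6893
Node (2,2) S=212.7964: V=(p*·26.7382+(1−p*)·71.3476)/1.01=62.2851; Δ=(26.7382−71.3476)/(278.7633−200.0286)=-0.5666; B=V−Δ·S=182.8513
Node (1,0) S=116.5600: V=(p*·115.9957+(1−p*)·159.1229)/1.01=149.4691; Δ=(115.9957−159.1229)/(152.6936−109.5664)=-1.0000; B=V−Δ·S=266.0291
Node (1,1) S=162.4400: V=(p*·62.2851+(1−p*)·115.9957)/1.01=104.7864; Δ=(62.2851−115.9957)/(212.7964−152.6936)=-0.8936; B=V−Δ·S=249.9502
Node (0,0) S=124.0000: V=(p*·104.7864+(1−p*)·149.4691)/1.01=139.6194; Δ=(104.7864−149.4691)/(162.4400−116.5600)=-0.9739; B=V−Δ·S=260.3833
Check: Δ(0,0)·S0 + B(0,0) = 139.6194 = V0.

(0,0): Delta=-0.9739 Bond=260.3833
(1,0): Delta=-1.0000 Bond=266.0291
(1,1): Delta=-0.8936 Bond=249.9502
(2,0): Delta=-1.0000 Bond=268.6893
(2,1): Delta=-1.0000 Bond=268.6893
(2,2): Delta=-0.5666 Bond=182.8513
(3,0): Delta=-1.0000 Bond=271.3762
(3,1): Delta=-1.0000 Bond=271.3762
(3,2): Delta=-1.0000 Bond=271.3762
(3,3): Delta=0.7663 Bond=-186.8764
V0=139.6194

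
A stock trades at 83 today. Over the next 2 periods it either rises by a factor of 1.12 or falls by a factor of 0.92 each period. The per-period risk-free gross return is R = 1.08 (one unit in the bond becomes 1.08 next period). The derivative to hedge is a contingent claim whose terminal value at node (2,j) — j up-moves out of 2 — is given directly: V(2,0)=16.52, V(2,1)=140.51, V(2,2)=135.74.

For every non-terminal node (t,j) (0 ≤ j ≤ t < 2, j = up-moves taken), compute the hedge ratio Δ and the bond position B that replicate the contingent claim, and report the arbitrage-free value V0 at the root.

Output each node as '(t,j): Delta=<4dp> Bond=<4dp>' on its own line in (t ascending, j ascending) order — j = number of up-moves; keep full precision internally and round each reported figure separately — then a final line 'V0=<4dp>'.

(0,0): Delta=1.1703 Bond=16.4564
(1,0): Delta=8.1188 Bond=-512.8093
(1,1): Delta=-0.2566 Bond=150.4185
V0=113.5953

Risk-neutral probability p* = (R−d)/(u−d) = (1.08−0.92)/(1.12−0.92) = 0.8000.
Terminal payoffs: V(2,0)=16.5200, V(2,1)=140.5100, V(2,2)=135.7400
  t=1,j=0: stock 76.3600 → up 85.5232 (V=140.5100), down 70.2512 (V=16.5200). Price 107.1407; hedge Δ=8.1188, bond B=-512.8093.
  t=1,j=1: stock 92.9600 → up 104.1152 (V=135.7400), down 85.5232 (V=140.5100). Price 126.5685; hedge Δ=-0.2566, bond B=150.4185.
  t=0,j=0: stock 83.0000 → up 92.9600 (V=126.5685), down 76.3600 (V=107.1407). Price 113.5953; hedge Δ=1.1703, bond B=16.4564.
Each (Δ,B) replicates both successor values, so the strategy is self-financing and V0 is arbitrage-free.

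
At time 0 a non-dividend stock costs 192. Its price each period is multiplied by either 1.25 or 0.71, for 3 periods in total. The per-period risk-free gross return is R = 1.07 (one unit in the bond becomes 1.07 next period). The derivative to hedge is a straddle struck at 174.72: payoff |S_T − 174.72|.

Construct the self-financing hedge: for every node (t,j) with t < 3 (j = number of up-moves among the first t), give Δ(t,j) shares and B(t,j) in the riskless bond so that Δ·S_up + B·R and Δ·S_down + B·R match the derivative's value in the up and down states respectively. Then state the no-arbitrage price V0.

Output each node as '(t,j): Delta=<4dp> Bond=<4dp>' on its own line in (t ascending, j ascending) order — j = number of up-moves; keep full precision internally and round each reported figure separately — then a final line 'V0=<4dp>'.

(0,0): Delta=0.4998 Bond=-20.6731
(1,0): Delta=-0.3520 Bond=93.9924
(1,1): Delta=0.7417 Bond=-80.1765
(2,0): Delta=-1.0000 Bond=163.2897
(2,1): Delta=-0.1680 Bond=69.2129
(2,2): Delta=1.0000 Bond=-163.2897
V0=75.2813

Under the risk-neutral measure, an up-move has probability p* = (R−d)/(u−d) = 0.6667 and values discount at R = 1.07.
At expiry t=3: V(3,0)=106.0011, V(3,1)=53.7360, V(3,2)=38.2800, V(3,3)=200.2800
  t=2,j=0: stock 96.7872 → up 120.9840 (V=53.7360), down 68.7189 (V=106.0011). Price 66.5025; hedge Δ=-1.0000, bond B=163.2897.
  t=2,j=1: stock 170.4000 → up 213.0000 (V=38.2800), down 120.9840 (V=53.7360). Price 40.5907; hedge Δ=-0.1680, bond B=69.2129.
  t=2,j=2: stock 300.0000 → up 375.0000 (V=200.2800), down 213.0000 (V=38.2800). Price 136.7103; hedge Δ=1.0000, bond B=-163.2897.
  t=1,j=0: stock 136.3200 → up 170.4000 (V=40.5907), down 96.7872 (V=66.5025). Price 46.0074; hedge Δ=-0.3520, bond B=93.9924.
  t=1,j=1: stock 240.0000 → up 300.0000 (V=136.7103), down 170.4000 (V=40.5907). Price 97.8228; hedge Δ=0.7417, bond B=-80.1765.
  t=0,j=0: stock 192.0000 → up 240.0000 (V=97.8228), down 136.3200 (V=46.0074). Price 75.2813; hedge Δ=0.4998, bond B=-20.6731.
Each (Δ,B) replicates both successor values, so the strategy is self-financing and V0 is arbitrage-free.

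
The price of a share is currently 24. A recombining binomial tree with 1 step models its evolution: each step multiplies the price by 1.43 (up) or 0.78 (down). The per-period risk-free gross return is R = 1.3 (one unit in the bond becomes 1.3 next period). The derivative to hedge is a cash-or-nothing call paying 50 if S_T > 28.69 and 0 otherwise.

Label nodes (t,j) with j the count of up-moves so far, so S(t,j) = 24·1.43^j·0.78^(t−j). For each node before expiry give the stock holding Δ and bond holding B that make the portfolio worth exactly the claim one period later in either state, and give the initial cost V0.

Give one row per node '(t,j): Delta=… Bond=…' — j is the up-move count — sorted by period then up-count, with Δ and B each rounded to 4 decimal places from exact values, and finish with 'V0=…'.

Since d<R<u, set p* = (R−d)/(u−d) = 0.8000; price each node as the discounted p*-expectation of its children.
Payoff layer (t=1): V(1,0)=0.0000, V(1,1)=50.0000
Node (0,0) S=24.0000: V=(p*·50.0000+(1−p*)·0.0000)/1.3=30.7692; Δ=(50.0000−0.0000)/(34.3200−18.7200)=3.2051; B=V−Δ·S=-46.1538
The time-0 hedge costs 30.7692, which is the no-arbitrage price.

(0,0): Delta=3.2051 Bond=-46.1538
V0=30.7692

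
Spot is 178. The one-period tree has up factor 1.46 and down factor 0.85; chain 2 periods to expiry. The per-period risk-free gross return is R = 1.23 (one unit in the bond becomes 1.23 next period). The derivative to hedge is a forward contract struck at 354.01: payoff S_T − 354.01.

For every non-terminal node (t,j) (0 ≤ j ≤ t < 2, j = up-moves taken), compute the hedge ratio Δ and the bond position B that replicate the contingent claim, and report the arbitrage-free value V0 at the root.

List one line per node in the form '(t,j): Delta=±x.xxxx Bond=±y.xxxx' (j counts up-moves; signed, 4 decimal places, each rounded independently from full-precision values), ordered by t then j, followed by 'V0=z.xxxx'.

(0,0): Delta=1.0000 Bond=-233.9943
(1,0): Delta=1.0000 Bond=-287.8130
(1,1): Delta=1.0000 Bond=-287.8130
V0=-55.9943

Since d<R<u, set p* = (R−d)/(u−d) = 0.6230; price each node as the discounted p*-expectation of its children.
Terminal values V(2,·): V(2,0)=-225.4050, V(2,1)=-133.1120, V(2,2)=25.4148
(1,0): S=151.3000. Δ = (V_up−V_dn)/(S_up−S_dn) = (-133.1120−-225.4050)/(220.8980−128.6050) = 1.0000. V = [p*·-133.1120 + (1−p*)·-225.4050]/1.23 = -136.5130. B = V − Δ·S = -287.8130.
(1,1): S=259.8800. Δ = (V_up−V_dn)/(S_up−S_dn) = (25.4148−-133.1120)/(379.4248−220.8980) = 1.0000. V = [p*·25.4148 + (1−p*)·-133.1120]/1.23 = -27.9330. B = V − Δ·S = -287.8130.
(0,0): S=178.0000. Δ = (V_up−V_dn)/(S_up−S_dn) = (-27.9330−-136.5130)/(259.8800−151.3000) = 1.0000. V = [p*·-27.9330 + (1−p*)·-136.5130]/1.23 = -55.9943. B = V − Δ·S = -233.9943.
Each (Δ,B) replicates both successor values, so the strategy is self-financing and V0 is arbitrage-free.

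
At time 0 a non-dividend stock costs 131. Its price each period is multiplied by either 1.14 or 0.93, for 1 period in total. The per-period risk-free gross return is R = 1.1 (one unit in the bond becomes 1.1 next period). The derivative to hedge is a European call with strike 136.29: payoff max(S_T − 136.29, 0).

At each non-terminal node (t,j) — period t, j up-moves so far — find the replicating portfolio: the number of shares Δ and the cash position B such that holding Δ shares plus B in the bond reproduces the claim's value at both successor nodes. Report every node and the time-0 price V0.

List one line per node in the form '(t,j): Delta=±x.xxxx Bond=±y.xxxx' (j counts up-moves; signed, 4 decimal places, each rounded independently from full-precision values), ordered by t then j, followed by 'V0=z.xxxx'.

Since d<R<u, set p* = (R−d)/(u−d) = 0.8095; price each node as the discounted p*-expectation of its children.
Terminal payoffs: V(1,0)=0.0000, V(1,1)=13.0500
(0,0): S=131.0000. Δ = (V_up−V_dn)/(S_up−S_dn) = (13.0500−0.0000)/(149.3400−121.8300) = 0.4744. V = [p*·13.0500 + (1−p*)·0.0000]/1.1 = 9.6039. B = V − Δ·S = -52.5390.
Check: Δ(0,0)·S0 + B(0,0) = 9.6039 = V0.

(0,0): Delta=0.4744 Bond=-52.5390
V0=9.6039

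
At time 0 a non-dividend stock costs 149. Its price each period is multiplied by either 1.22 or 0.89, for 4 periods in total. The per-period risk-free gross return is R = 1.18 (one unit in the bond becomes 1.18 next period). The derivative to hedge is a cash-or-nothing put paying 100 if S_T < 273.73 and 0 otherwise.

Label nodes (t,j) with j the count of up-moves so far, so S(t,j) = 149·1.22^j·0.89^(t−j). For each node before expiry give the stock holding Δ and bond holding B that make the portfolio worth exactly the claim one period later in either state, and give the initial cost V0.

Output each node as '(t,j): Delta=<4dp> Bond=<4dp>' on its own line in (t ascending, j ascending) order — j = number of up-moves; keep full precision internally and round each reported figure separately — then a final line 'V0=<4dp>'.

The replicating-portfolio and risk-neutral prices coincide; use p* = (1.18−0.89)/(1.22−0.89) = 0.8788 for the latter.
Payoff layer (t=4): V(4,0)=100.0000, V(4,1)=100.0000, V(4,2)=100.0000, V(4,3)=100.0000, V(4,4)=0.0000
Node (3,0) S=105.0404: V=(p*·100.0000+(1−p*)·100.0000)/1.18=84.7458; Δ=(100.0000−100.0000)/(128.1493−93.4859)=0.0000; B=V−Δ·S=84.7458
Node (3,1) S=143.9879: V=(p*·100.0000+(1−p*)·100.0000)/1.18=84.7458; Δ=(100.0000−100.0000)/(175.6653−128.1493)=0.0000; B=V−Δ·S=84.7458
Node (3,2) S=197.3767: V=(p*·100.0000+(1−p*)·100.0000)/1.18=84.7458; Δ=(100.0000−100.0000)/(240.7996−175.6653)=0.0000; B=V−Δ·S=84.7458
Node (3,3) S=270.5614: V=(p*·0.0000+(1−p*)·100.0000)/1.18=10.2722; Δ=(0.0000−100.0000)/(330.0848−240.7996)=-1.1200; B=V−Δ·S=313.3025
Node (2,0) S=118.0229: V=(p*·84.7458+(1−p*)·84.7458)/1.18=71.8184; Δ=(84.7458−84.7458)/(143.9879−105.0404)=0.0000; B=V−Δ·S=71.8184
Node (2,1) S=161.7842: V=(p*·84.7458+(1−p*)·84.7458)/1.18=71.8184; Δ=(84.7458−84.7458)/(197.3767−143.9879)=0.0000; B=V−Δ·S=71.8184
Node (2,2) S=221.7716: V=(p*·10.2722+(1−p*)·84.7458)/1.18=16.3553; Δ=(10.2722−84.7458)/(270.5614−197.3767)=-1.0176; B=V−Δ·S=242.0328
Node (1,0) S=132.6100: V=(p*·71.8184+(1−p*)·71.8184)/1.18=60.8631; Δ=(71.8184−71.8184)/(161.7842−118.0229)=0.0000; B=V−Δ·S=60.8631
Node (1,1) S=181.7800: V=(p*·16.3553+(1−p*)·71.8184)/1.18=19.5578; Δ=(16.3553−71.8184)/(221.7716−161.7842)=-0.9246; B=V−Δ·S=187.6277
Node (0,0) S=149.0000: V=(p*·19.5578+(1−p*)·60.8631)/1.18=20.8173; Δ=(19.5578−60.8631)/(181.7800−132.6100)=-0.8401; B=V−Δ·S=145.9850
The time-0 hedge costs 20.8173, which is the no-arbitrage price.

(0,0): Delta=-0.8401 Bond=145.9850
(1,0): Delta=0.0000 Bond=60.8631
(1,1): Delta=-0.9246 Bond=187.6277
(2,0): Delta=0.0000 Bond=71.8184
(2,1): Delta=0.0000 Bond=71.8184
(2,2): Delta=-1.0176 Bond=242.0328
(3,0): Delta=0.0000 Bond=84.7458
(3,1): Delta=0.0000 Bond=84.7458
(3,2): Delta=0.0000 Bond=84.7458
(3,3): Delta=-1.1200 Bond=313.3025
V0=20.8173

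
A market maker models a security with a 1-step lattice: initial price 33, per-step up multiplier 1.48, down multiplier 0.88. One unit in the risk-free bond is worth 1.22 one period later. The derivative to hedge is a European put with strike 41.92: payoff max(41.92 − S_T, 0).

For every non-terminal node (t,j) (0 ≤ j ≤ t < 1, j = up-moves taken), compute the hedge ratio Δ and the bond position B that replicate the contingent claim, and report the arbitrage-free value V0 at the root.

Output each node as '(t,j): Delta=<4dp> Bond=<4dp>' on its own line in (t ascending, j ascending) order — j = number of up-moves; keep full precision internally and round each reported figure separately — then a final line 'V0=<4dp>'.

(0,0): Delta=-0.6505 Bond=26.0415
V0=4.5749

The replicating-portfolio and risk-neutral prices coincide; use p* = (1.22−0.88)/(1.48−0.88) = 0.5667 for the latter.
Terminal values V(1,·): V(1,0)=12.8800, V(1,1)=0.0000
Node (0,0) S=33.0000: V=(p*·0.0000+(1−p*)·12.8800)/1.22=4.5749; Δ=(0.0000−12.8800)/(48.8400−29.0400)=-0.6505; B=V−Δ·S=26.0415
Check: Δ(0,0)·S0 + B(0,0) = 4.5749 = V0.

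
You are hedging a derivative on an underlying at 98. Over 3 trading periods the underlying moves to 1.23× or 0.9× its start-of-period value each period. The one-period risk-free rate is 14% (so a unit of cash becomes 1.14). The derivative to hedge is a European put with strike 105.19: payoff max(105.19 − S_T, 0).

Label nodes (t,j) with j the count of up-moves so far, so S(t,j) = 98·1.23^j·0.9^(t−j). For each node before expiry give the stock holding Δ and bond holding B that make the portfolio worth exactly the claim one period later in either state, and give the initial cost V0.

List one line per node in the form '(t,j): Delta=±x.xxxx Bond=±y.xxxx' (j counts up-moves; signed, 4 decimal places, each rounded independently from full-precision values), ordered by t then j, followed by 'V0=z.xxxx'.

(0,0): Delta=-0.1176 Bond=12.8185
(1,0): Delta=-0.3809 Bond=37.8281
(1,1): Delta=-0.0454 Bond=5.9075
(2,0): Delta=-1.0000 Bond=92.2719
(2,1): Delta=-0.2110 Bond=24.6935
(2,2): Delta=0.0000 Bond=0.0000
V0=1.2894

No-arbitrage ⇒ martingale measure with p* = (R−d)/(u−d) = 0.7273.
Terminal payoffs: V(3,0)=33.7480, V(3,1)=7.5526, V(3,2)=0.0000, V(3,3)=0.0000
  t=2,j=0: stock 79.3800 → up 97.6374 (V=7.5526), down 71.4420 (V=33.7480). Price 12.8919; hedge Δ=-1.0000, bond B=92.2719.
  t=2,j=1: stock 108.4860 → up 133.4378 (V=0.0000), down 97.6374 (V=7.5526). Price 1.8068; hedge Δ=-0.2110, bond B=24.6935.
  t=2,j=2: stock 148.2642 → up 182.3650 (V=0.0000), down 133.4378 (V=0.0000). Price 0.0000; hedge Δ=0.0000, bond B=0.0000.
  t=1,j=0: stock 88.2000 → up 108.4860 (V=1.8068), down 79.3800 (V=12.8919). Price 4.2369; hedge Δ=-0.3809, bond B=37.8281.
  t=1,j=1: stock 120.5400 → up 148.2642 (V=0.0000), down 108.4860 (V=1.8068). Price 0.4323; hedge Δ=-0.0454, bond B=5.9075.
  t=0,j=0: stock 98.0000 → up 120.5400 (V=0.4323), down 88.2000 (V=4.2369). Price 1.2894; hedge Δ=-0.1176, bond B=12.8185.
Root portfolio cost Δ·98+B reproduces V0=1.2894.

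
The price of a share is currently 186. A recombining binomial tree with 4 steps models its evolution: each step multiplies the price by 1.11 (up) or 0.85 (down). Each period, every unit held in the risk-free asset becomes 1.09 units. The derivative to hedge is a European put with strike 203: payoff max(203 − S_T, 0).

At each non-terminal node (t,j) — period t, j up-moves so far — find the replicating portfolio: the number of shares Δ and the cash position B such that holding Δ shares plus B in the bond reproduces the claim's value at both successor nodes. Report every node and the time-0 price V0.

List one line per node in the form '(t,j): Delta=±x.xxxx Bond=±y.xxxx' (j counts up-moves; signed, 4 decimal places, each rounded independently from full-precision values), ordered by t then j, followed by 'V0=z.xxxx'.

(0,0): Delta=-0.1279 Bond=24.6781
(1,0): Delta=-0.7693 Bond=128.3116
(1,1): Delta=-0.0869 Bond=18.4481
(2,0): Delta=-1.0000 Bond=170.8610
(2,1): Delta=-0.7546 Bond=137.2762
(2,2): Delta=-0.0443 Bond=10.3444
(3,0): Delta=-1.0000 Bond=186.2385
(3,1): Delta=-1.0000 Bond=186.2385
(3,2): Delta=-0.7389 Bond=146.5805
(3,3): Delta=0.0000 Bond=0.0000
V0=0.8954

The replicating-portfolio and risk-neutral prices coincide; use p* = (1.09−0.85)/(1.11−0.85) = 0.9231 for the latter.
Terminal values V(4,·): V(4,0)=105.9068, V(4,1)=76.2078, V(4,2)=37.4242, V(4,3)=0.0000, V(4,4)=0.0000
Node (3,0) S=114.2272: V=(p*·76.2078+(1−p*)·105.9068)/1.09=72.0113; Δ=(76.2078−105.9068)/(126.7922−97.0932)=-1.0000; B=V−Δ·S=186.2385
Node (3,1) S=149.1673: V=(p*·37.4242+(1−p*)·76.2078)/1.09=37.0712; Δ=(37.4242−76.2078)/(165.5758−126.7922)=-1.0000; B=V−Δ·S=186.2385
Node (3,2) S=194.7950: V=(p*·0.0000+(1−p*)·37.4242)/1.09=2.6411; Δ=(0.0000−37.4242)/(216.2225−165.5758)=-0.7389; B=V−Δ·S=146.5805
Node (3,3) S=254.3794: V=(p*·0.0000+(1−p*)·0.0000)/1.09=0.0000; Δ=(0.0000−0.0000)/(282.3611−216.2225)=0.0000; B=V−Δ·S=0.0000
Node (2,0) S=134.3850: V=(p*·37.0712+(1−p*)·72.0113)/1.09=36.4760; Δ=(37.0712−72.0113)/(149.1673−114.2272)=-1.0000; B=V−Δ·S=170.8610
Node (2,1) S=175.4910: V=(p*·2.6411+(1−p*)·37.0712)/1.09=4.8528; Δ=(2.6411−37.0712)/(194.7950−149.1673)=-0.7546; B=V−Δ·S=137.2762
Node (2,2) S=229.1706: V=(p*·0.0000+(1−p*)·2.6411)/1.09=0.1864; Δ=(0.0000−2.6411)/(254.3794−194.7950)=-0.0443; B=V−Δ·S=10.3444
Node (1,0) S=158.1000: V=(p*·4.8528+(1−p*)·36.4760)/1.09=6.6838; Δ=(4.8528−36.4760)/(175.4910−134.3850)=-0.7693; B=V−Δ·S=128.3116
Node (1,1) S=206.4600: V=(p*·0.1864+(1−p*)·4.8528)/1.09=0.5003; Δ=(0.1864−4.8528)/(229.1706−175.4910)=-0.0869; B=V−Δ·S=18.4481
Node (0,0) S=186.0000: V=(p*·0.5003+(1−p*)·6.6838)/1.09=0.8954; Δ=(0.5003−6.6838)/(206.4600−158.1000)=-0.1279; B=V−Δ·S=24.6781
Each (Δ,B) replicates both successor values, so the strategy is self-financing and V0 is arbitrage-free.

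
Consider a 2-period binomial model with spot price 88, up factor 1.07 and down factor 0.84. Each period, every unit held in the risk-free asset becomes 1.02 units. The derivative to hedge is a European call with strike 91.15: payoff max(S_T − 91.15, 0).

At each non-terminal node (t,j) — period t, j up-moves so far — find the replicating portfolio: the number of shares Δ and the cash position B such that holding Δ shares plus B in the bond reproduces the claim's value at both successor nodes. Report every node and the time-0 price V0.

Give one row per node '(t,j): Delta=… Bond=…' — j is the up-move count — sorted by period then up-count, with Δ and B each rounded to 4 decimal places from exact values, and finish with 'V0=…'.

The replicating-portfolio and risk-neutral prices coincide; use p* = (1.02−0.84)/(1.07−0.84) = 0.7826 for the latter.
Terminal payoffs: V(2,0)=0.0000, V(2,1)=0.0000, V(2,2)=9.6012
(1,0): S=73.9200. Δ = (V_up−V_dn)/(S_up−S_dn) = (0.0000−0.0000)/(79.0944−62.0928) = 0.0000. V = [p*·0.0000 + (1−p*)·0.0000]/1.02 = 0.0000. B = V − Δ·S = 0.0000.
(1,1): S=94.1600. Δ = (V_up−V_dn)/(S_up−S_dn) = (9.6012−0.0000)/(100.7512−79.0944) = 0.4433. V = [p*·9.6012 + (1−p*)·0.0000]/1.02 = 7.3666. B = V − Δ·S = -34.3777.
(0,0): S=88.0000. Δ = (V_up−V_dn)/(S_up−S_dn) = (7.3666−0.0000)/(94.1600−73.9200) = 0.3640. V = [p*·7.3666 + (1−p*)·0.0000]/1.02 = 5.6522. B = V − Δ·S = -26.3768.
The time-0 hedge costs 5.6522, which is the no-arbitrage price.

(0,0): Delta=0.3640 Bond=-26.3768
(1,0): Delta=0.0000 Bond=0.0000
(1,1): Delta=0.4433 Bond=-34.3777
V0=5.6522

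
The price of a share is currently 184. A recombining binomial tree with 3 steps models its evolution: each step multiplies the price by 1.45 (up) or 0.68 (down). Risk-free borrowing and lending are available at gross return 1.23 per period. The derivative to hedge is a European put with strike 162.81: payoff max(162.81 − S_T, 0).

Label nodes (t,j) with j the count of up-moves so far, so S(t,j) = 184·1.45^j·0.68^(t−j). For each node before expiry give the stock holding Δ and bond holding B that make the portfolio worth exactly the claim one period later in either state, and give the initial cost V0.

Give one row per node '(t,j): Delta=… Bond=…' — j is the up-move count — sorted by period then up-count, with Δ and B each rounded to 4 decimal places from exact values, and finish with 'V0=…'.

(0,0): Delta=-0.1001 Bond=23.4333
(1,0): Delta=-0.3957 Bond=65.8137
(1,1): Delta=-0.0446 Bond=14.0267
(2,0): Delta=-1.0000 Bond=132.3659
(2,1): Delta=-0.2823 Bond=60.3848
(2,2): Delta=0.0000 Bond=0.0000
V0=5.0231

Since d<R<u, set p* = (R−d)/(u−d) = 0.7143; price each node as the discounted p*-expectation of its children.
Terminal payoffs: V(3,0)=104.9545, V(3,1)=39.4417, V(3,2)=0.0000, V(3,3)=0.0000
  t=2,j=0: stock 85.0816 → up 123.3683 (V=39.4417), down 57.8555 (V=104.9545). Price 47.2843; hedge Δ=-1.0000, bond B=132.3659.
  t=2,j=1: stock 181.4240 → up 263.0648 (V=0.0000), down 123.3683 (V=39.4417). Price 9.1618; hedge Δ=-0.2823, bond B=60.3848.
  t=2,j=2: stock 386.8600 → up 560.9470 (V=0.0000), down 263.0648 (V=0.0000). Price 0.0000; hedge Δ=0.0000, bond B=0.0000.
  t=1,j=0: stock 125.1200 → up 181.4240 (V=9.1618), down 85.0816 (V=47.2843). Price 16.3040; hedge Δ=-0.3957, bond B=65.8137.
  t=1,j=1: stock 266.8000 → up 386.8600 (V=0.0000), down 181.4240 (V=9.1618). Price 2.1282; hedge Δ=-0.0446, bond B=14.0267.
  t=0,j=0: stock 184.0000 → up 266.8000 (V=2.1282), down 125.1200 (V=16.3040). Price 5.0231; hedge Δ=-0.1001, bond B=23.4333.
Each (Δ,B) replicates both successor values, so the strategy is self-financing and V0 is arbitrage-free.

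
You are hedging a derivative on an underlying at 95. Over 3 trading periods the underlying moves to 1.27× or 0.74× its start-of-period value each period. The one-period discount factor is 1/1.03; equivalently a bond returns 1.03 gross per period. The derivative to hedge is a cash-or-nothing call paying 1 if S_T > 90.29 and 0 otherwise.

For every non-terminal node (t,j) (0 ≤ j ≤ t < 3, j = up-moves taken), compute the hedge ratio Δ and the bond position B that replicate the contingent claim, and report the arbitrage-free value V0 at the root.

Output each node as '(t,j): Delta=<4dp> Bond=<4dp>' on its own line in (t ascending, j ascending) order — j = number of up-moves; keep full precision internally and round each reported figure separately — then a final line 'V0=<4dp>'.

The replicating-portfolio and risk-neutral prices coincide; use p* = (1.03−0.74)/(1.27−0.74) = 0.5472 for the latter.
Terminal values V(3,·): V(3,0)=0.0000, V(3,1)=0.0000, V(3,2)=1.0000, V(3,3)=1.0000
Node (2,0) S=52.0220: V=(p*·0.0000+(1−p*)·0.0000)/1.03=0.0000; Δ=(0.0000−0.0000)/(66.0679−38.4963)=0.0000; B=V−Δ·S=0.0000
Node (2,1) S=89.2810: V=(p*·1.0000+(1−p*)·0.0000)/1.03=0.5312; Δ=(1.0000−0.0000)/(113.3869−66.0679)=0.0211; B=V−Δ·S=-1.3556
Node (2,2) S=153.2255: V=(p*·1.0000+(1−p*)·1.0000)/1.03=0.9709; Δ=(1.0000−1.0000)/(194.5964−113.3869)=0.0000; B=V−Δ·S=0.9709
Node (1,0) S=70.3000: V=(p*·0.5312+(1−p*)·0.0000)/1.03=0.2822; Δ=(0.5312−0.0000)/(89.2810−52.0220)=0.0143; B=V−Δ·S=-0.7201
Node (1,1) S=120.6500: V=(p*·0.9709+(1−p*)·0.5312)/1.03=0.7493; Δ=(0.9709−0.5312)/(153.2255−89.2810)=0.0069; B=V−Δ·S=-0.0802
Node (0,0) S=95.0000: V=(p*·0.7493+(1−p*)·0.2822)/1.03=0.5221; Δ=(0.7493−0.2822)/(120.6500−70.3000)=0.0093; B=V−Δ·S=-0.3592
Each (Δ,B) replicates both successor values, so the strategy is self-financing and V0 is arbitrage-free.

(0,0): Delta=0.0093 Bond=-0.3592
(1,0): Delta=0.0143 Bond=-0.7201
(1,1): Delta=0.0069 Bond=-0.0802
(2,0): Delta=0.0000 Bond=0.0000
(2,1): Delta=0.0211 Bond=-1.3556
(2,2): Delta=0.0000 Bond=0.9709
V0=0.5221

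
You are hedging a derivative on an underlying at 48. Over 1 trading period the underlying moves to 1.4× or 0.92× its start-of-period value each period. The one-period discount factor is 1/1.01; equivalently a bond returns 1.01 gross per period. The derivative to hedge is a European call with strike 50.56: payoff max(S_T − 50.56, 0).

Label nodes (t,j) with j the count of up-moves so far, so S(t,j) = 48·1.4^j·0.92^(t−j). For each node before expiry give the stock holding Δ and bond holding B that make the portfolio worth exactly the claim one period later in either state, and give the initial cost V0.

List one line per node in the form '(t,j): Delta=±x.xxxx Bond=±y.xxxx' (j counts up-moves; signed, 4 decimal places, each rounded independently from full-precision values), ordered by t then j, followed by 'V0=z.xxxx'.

(0,0): Delta=0.7222 Bond=-31.5776
V0=3.0891

Since d<R<u, set p* = (R−d)/(u−d) = 0.1875; price each node as the discounted p*-expectation of its children.
At expiry t=1: V(1,0)=0.0000, V(1,1)=16.6400
(0,0): S=48.0000. Δ = (V_up−V_dn)/(S_up−S_dn) = (16.6400−0.0000)/(67.2000−44.1600) = 0.7222. V = [p*·16.6400 + (1−p*)·0.0000]/1.01 = 3.0891. B = V − Δ·S = -31.5776.
The time-0 hedge costs 3.0891, which is the no-arbitrage price.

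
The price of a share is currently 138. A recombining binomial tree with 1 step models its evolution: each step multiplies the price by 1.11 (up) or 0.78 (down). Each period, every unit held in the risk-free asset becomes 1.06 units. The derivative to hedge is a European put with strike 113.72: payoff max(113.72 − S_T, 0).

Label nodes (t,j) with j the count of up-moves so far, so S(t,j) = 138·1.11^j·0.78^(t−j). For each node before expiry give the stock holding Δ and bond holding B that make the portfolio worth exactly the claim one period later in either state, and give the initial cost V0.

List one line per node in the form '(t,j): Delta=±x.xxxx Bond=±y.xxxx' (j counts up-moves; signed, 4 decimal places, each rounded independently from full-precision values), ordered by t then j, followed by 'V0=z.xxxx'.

Under the risk-neutral measure, an up-move has probability p* = (R−d)/(u−d) = 0.8485 and values discount at R = 1.06.
Payoff layer (t=1): V(1,0)=6.0800, V(1,1)=0.0000
  t=0,j=0: stock 138.0000 → up 153.1800 (V=0.0000), down 107.6400 (V=6.0800). Price 0.8691; hedge Δ=-0.1335, bond B=19.2933.
Each (Δ,B) replicates both successor values, so the strategy is self-financing and V0 is arbitrage-free.

(0,0): Delta=-0.1335 Bond=19.2933
V0=0.8691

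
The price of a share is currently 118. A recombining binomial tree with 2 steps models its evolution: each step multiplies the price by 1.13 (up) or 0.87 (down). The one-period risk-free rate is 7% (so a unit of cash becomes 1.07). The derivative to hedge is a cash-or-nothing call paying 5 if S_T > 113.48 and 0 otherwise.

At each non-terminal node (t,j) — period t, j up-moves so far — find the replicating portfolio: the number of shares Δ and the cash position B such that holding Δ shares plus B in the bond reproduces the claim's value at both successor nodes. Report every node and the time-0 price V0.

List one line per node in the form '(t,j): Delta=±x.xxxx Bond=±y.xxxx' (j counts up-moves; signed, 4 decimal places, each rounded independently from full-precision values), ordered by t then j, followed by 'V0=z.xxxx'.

The replicating-portfolio and risk-neutral prices coincide; use p* = (1.07−0.87)/(1.13−0.87) = 0.7692 for the latter.
At expiry t=2: V(2,0)=0.0000, V(2,1)=5.0000, V(2,2)=5.0000
Node (1,0) S=102.6600: V=(p*·5.0000+(1−p*)·0.0000)/1.07=3.5945; Δ=(5.0000−0.0000)/(116.0058−89.3142)=0.1873; B=V−Δ·S=-15.6362
Node (1,1) S=133.3400: V=(p*·5.0000+(1−p*)·5.0000)/1.07=4.6729; Δ=(5.0000−5.0000)/(150.6742−116.0058)=0.0000; B=V−Δ·S=4.6729
Node (0,0) S=118.0000: V=(p*·4.6729+(1−p*)·3.5945)/1.07=4.1346; Δ=(4.6729−3.5945)/(133.3400−102.6600)=0.0351; B=V−Δ·S=-0.0129
Root portfolio cost Δ·118+B reproduces V0=4.1346.

(0,0): Delta=0.0351 Bond=-0.0129
(1,0): Delta=0.1873 Bond=-15.6362
(1,1): Delta=0.0000 Bond=4.6729
V0=4.1346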